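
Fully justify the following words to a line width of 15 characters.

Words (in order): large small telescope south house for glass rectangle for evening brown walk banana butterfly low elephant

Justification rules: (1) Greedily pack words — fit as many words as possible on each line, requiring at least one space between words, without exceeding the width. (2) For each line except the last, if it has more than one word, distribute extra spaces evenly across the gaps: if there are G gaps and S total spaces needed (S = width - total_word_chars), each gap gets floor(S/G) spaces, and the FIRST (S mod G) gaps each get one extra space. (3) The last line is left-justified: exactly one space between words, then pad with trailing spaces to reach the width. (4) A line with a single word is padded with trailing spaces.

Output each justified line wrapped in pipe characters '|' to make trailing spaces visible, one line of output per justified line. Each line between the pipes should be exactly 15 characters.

Answer: |large     small|
|telescope south|
|house for glass|
|rectangle   for|
|evening   brown|
|walk     banana|
|butterfly   low|
|elephant       |

Derivation:
Line 1: ['large', 'small'] (min_width=11, slack=4)
Line 2: ['telescope', 'south'] (min_width=15, slack=0)
Line 3: ['house', 'for', 'glass'] (min_width=15, slack=0)
Line 4: ['rectangle', 'for'] (min_width=13, slack=2)
Line 5: ['evening', 'brown'] (min_width=13, slack=2)
Line 6: ['walk', 'banana'] (min_width=11, slack=4)
Line 7: ['butterfly', 'low'] (min_width=13, slack=2)
Line 8: ['elephant'] (min_width=8, slack=7)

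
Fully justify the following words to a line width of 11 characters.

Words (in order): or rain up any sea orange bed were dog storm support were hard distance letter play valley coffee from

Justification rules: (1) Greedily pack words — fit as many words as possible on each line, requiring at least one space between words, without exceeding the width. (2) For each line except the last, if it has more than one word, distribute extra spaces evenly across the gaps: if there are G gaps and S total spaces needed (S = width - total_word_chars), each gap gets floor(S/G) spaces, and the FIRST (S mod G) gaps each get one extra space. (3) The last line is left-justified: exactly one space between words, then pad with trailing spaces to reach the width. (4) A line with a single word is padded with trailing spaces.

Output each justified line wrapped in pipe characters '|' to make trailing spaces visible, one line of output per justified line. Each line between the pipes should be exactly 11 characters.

Answer: |or  rain up|
|any     sea|
|orange  bed|
|were    dog|
|storm      |
|support    |
|were   hard|
|distance   |
|letter play|
|valley     |
|coffee from|

Derivation:
Line 1: ['or', 'rain', 'up'] (min_width=10, slack=1)
Line 2: ['any', 'sea'] (min_width=7, slack=4)
Line 3: ['orange', 'bed'] (min_width=10, slack=1)
Line 4: ['were', 'dog'] (min_width=8, slack=3)
Line 5: ['storm'] (min_width=5, slack=6)
Line 6: ['support'] (min_width=7, slack=4)
Line 7: ['were', 'hard'] (min_width=9, slack=2)
Line 8: ['distance'] (min_width=8, slack=3)
Line 9: ['letter', 'play'] (min_width=11, slack=0)
Line 10: ['valley'] (min_width=6, slack=5)
Line 11: ['coffee', 'from'] (min_width=11, slack=0)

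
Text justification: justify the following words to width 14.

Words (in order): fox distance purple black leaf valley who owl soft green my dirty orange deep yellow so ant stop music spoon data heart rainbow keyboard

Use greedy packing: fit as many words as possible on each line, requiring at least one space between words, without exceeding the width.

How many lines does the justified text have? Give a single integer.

Line 1: ['fox', 'distance'] (min_width=12, slack=2)
Line 2: ['purple', 'black'] (min_width=12, slack=2)
Line 3: ['leaf', 'valley'] (min_width=11, slack=3)
Line 4: ['who', 'owl', 'soft'] (min_width=12, slack=2)
Line 5: ['green', 'my', 'dirty'] (min_width=14, slack=0)
Line 6: ['orange', 'deep'] (min_width=11, slack=3)
Line 7: ['yellow', 'so', 'ant'] (min_width=13, slack=1)
Line 8: ['stop', 'music'] (min_width=10, slack=4)
Line 9: ['spoon', 'data'] (min_width=10, slack=4)
Line 10: ['heart', 'rainbow'] (min_width=13, slack=1)
Line 11: ['keyboard'] (min_width=8, slack=6)
Total lines: 11

Answer: 11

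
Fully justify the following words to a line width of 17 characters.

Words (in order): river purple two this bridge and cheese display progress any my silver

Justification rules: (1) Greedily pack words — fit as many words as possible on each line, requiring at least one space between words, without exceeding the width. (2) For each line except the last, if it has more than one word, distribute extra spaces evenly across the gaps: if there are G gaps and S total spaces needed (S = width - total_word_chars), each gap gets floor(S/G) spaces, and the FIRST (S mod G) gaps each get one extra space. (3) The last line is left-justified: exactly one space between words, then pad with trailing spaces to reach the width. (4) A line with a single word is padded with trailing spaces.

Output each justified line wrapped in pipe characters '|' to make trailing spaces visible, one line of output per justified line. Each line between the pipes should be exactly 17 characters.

Answer: |river  purple two|
|this  bridge  and|
|cheese    display|
|progress  any  my|
|silver           |

Derivation:
Line 1: ['river', 'purple', 'two'] (min_width=16, slack=1)
Line 2: ['this', 'bridge', 'and'] (min_width=15, slack=2)
Line 3: ['cheese', 'display'] (min_width=14, slack=3)
Line 4: ['progress', 'any', 'my'] (min_width=15, slack=2)
Line 5: ['silver'] (min_width=6, slack=11)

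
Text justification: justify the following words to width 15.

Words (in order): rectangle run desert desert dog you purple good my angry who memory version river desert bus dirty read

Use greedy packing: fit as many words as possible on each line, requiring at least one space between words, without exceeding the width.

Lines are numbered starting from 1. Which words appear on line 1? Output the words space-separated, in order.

Answer: rectangle run

Derivation:
Line 1: ['rectangle', 'run'] (min_width=13, slack=2)
Line 2: ['desert', 'desert'] (min_width=13, slack=2)
Line 3: ['dog', 'you', 'purple'] (min_width=14, slack=1)
Line 4: ['good', 'my', 'angry'] (min_width=13, slack=2)
Line 5: ['who', 'memory'] (min_width=10, slack=5)
Line 6: ['version', 'river'] (min_width=13, slack=2)
Line 7: ['desert', 'bus'] (min_width=10, slack=5)
Line 8: ['dirty', 'read'] (min_width=10, slack=5)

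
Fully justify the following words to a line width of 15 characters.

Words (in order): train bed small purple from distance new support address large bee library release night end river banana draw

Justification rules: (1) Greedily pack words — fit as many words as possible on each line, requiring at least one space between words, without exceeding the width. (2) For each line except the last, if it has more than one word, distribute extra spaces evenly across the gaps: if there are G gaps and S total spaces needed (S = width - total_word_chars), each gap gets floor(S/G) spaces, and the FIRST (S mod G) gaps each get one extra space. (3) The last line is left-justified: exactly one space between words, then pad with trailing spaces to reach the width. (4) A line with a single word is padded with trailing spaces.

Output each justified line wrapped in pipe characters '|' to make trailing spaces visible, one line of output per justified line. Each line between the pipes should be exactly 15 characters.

Answer: |train bed small|
|purple     from|
|distance    new|
|support address|
|large       bee|
|library release|
|night end river|
|banana draw    |

Derivation:
Line 1: ['train', 'bed', 'small'] (min_width=15, slack=0)
Line 2: ['purple', 'from'] (min_width=11, slack=4)
Line 3: ['distance', 'new'] (min_width=12, slack=3)
Line 4: ['support', 'address'] (min_width=15, slack=0)
Line 5: ['large', 'bee'] (min_width=9, slack=6)
Line 6: ['library', 'release'] (min_width=15, slack=0)
Line 7: ['night', 'end', 'river'] (min_width=15, slack=0)
Line 8: ['banana', 'draw'] (min_width=11, slack=4)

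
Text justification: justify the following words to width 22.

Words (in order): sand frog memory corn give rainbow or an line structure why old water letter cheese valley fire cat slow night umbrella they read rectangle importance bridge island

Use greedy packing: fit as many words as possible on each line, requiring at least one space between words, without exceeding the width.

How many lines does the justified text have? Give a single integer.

Line 1: ['sand', 'frog', 'memory', 'corn'] (min_width=21, slack=1)
Line 2: ['give', 'rainbow', 'or', 'an'] (min_width=18, slack=4)
Line 3: ['line', 'structure', 'why', 'old'] (min_width=22, slack=0)
Line 4: ['water', 'letter', 'cheese'] (min_width=19, slack=3)
Line 5: ['valley', 'fire', 'cat', 'slow'] (min_width=20, slack=2)
Line 6: ['night', 'umbrella', 'they'] (min_width=19, slack=3)
Line 7: ['read', 'rectangle'] (min_width=14, slack=8)
Line 8: ['importance', 'bridge'] (min_width=17, slack=5)
Line 9: ['island'] (min_width=6, slack=16)
Total lines: 9

Answer: 9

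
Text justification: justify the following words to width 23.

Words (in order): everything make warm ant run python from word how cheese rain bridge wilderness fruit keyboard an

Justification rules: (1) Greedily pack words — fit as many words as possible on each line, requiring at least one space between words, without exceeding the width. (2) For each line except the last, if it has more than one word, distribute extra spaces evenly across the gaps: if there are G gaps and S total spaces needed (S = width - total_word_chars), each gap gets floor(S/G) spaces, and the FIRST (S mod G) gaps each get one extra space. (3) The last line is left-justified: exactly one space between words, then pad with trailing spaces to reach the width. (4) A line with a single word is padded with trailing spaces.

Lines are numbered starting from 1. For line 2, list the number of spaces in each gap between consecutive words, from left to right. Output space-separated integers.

Answer: 3 2 2

Derivation:
Line 1: ['everything', 'make', 'warm'] (min_width=20, slack=3)
Line 2: ['ant', 'run', 'python', 'from'] (min_width=19, slack=4)
Line 3: ['word', 'how', 'cheese', 'rain'] (min_width=20, slack=3)
Line 4: ['bridge', 'wilderness', 'fruit'] (min_width=23, slack=0)
Line 5: ['keyboard', 'an'] (min_width=11, slack=12)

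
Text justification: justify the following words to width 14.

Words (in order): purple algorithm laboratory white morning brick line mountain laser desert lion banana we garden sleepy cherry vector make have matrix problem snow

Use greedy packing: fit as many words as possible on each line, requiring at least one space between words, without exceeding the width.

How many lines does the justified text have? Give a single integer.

Line 1: ['purple'] (min_width=6, slack=8)
Line 2: ['algorithm'] (min_width=9, slack=5)
Line 3: ['laboratory'] (min_width=10, slack=4)
Line 4: ['white', 'morning'] (min_width=13, slack=1)
Line 5: ['brick', 'line'] (min_width=10, slack=4)
Line 6: ['mountain', 'laser'] (min_width=14, slack=0)
Line 7: ['desert', 'lion'] (min_width=11, slack=3)
Line 8: ['banana', 'we'] (min_width=9, slack=5)
Line 9: ['garden', 'sleepy'] (min_width=13, slack=1)
Line 10: ['cherry', 'vector'] (min_width=13, slack=1)
Line 11: ['make', 'have'] (min_width=9, slack=5)
Line 12: ['matrix', 'problem'] (min_width=14, slack=0)
Line 13: ['snow'] (min_width=4, slack=10)
Total lines: 13

Answer: 13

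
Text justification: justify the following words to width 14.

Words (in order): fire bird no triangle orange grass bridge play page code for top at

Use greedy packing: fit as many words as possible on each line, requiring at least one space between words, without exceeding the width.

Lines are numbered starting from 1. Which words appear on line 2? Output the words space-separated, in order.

Answer: triangle

Derivation:
Line 1: ['fire', 'bird', 'no'] (min_width=12, slack=2)
Line 2: ['triangle'] (min_width=8, slack=6)
Line 3: ['orange', 'grass'] (min_width=12, slack=2)
Line 4: ['bridge', 'play'] (min_width=11, slack=3)
Line 5: ['page', 'code', 'for'] (min_width=13, slack=1)
Line 6: ['top', 'at'] (min_width=6, slack=8)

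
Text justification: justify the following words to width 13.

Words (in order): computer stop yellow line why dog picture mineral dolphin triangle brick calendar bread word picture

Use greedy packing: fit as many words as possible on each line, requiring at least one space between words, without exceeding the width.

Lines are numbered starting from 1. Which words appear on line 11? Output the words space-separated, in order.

Line 1: ['computer', 'stop'] (min_width=13, slack=0)
Line 2: ['yellow', 'line'] (min_width=11, slack=2)
Line 3: ['why', 'dog'] (min_width=7, slack=6)
Line 4: ['picture'] (min_width=7, slack=6)
Line 5: ['mineral'] (min_width=7, slack=6)
Line 6: ['dolphin'] (min_width=7, slack=6)
Line 7: ['triangle'] (min_width=8, slack=5)
Line 8: ['brick'] (min_width=5, slack=8)
Line 9: ['calendar'] (min_width=8, slack=5)
Line 10: ['bread', 'word'] (min_width=10, slack=3)
Line 11: ['picture'] (min_width=7, slack=6)

Answer: picture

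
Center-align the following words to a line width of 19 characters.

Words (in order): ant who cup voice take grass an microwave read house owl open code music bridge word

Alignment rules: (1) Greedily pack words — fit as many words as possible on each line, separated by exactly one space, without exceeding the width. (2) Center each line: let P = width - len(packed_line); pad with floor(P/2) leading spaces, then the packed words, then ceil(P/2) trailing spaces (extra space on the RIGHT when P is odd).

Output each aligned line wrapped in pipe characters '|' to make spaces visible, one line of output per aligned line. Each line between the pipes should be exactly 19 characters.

Answer: | ant who cup voice |
|   take grass an   |
|  microwave read   |
|house owl open code|
| music bridge word |

Derivation:
Line 1: ['ant', 'who', 'cup', 'voice'] (min_width=17, slack=2)
Line 2: ['take', 'grass', 'an'] (min_width=13, slack=6)
Line 3: ['microwave', 'read'] (min_width=14, slack=5)
Line 4: ['house', 'owl', 'open', 'code'] (min_width=19, slack=0)
Line 5: ['music', 'bridge', 'word'] (min_width=17, slack=2)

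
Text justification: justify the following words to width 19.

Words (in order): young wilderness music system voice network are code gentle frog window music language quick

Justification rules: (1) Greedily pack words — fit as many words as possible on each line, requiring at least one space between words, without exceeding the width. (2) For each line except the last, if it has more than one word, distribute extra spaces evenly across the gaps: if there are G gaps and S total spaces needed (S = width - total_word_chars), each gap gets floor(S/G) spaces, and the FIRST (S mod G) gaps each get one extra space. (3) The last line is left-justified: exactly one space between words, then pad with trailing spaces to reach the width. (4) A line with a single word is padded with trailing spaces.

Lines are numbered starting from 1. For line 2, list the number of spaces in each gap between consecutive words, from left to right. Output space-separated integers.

Answer: 2 1

Derivation:
Line 1: ['young', 'wilderness'] (min_width=16, slack=3)
Line 2: ['music', 'system', 'voice'] (min_width=18, slack=1)
Line 3: ['network', 'are', 'code'] (min_width=16, slack=3)
Line 4: ['gentle', 'frog', 'window'] (min_width=18, slack=1)
Line 5: ['music', 'language'] (min_width=14, slack=5)
Line 6: ['quick'] (min_width=5, slack=14)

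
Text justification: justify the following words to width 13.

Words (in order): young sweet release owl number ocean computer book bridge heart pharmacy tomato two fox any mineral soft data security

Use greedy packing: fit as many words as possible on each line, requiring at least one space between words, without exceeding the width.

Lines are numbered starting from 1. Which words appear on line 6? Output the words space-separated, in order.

Line 1: ['young', 'sweet'] (min_width=11, slack=2)
Line 2: ['release', 'owl'] (min_width=11, slack=2)
Line 3: ['number', 'ocean'] (min_width=12, slack=1)
Line 4: ['computer', 'book'] (min_width=13, slack=0)
Line 5: ['bridge', 'heart'] (min_width=12, slack=1)
Line 6: ['pharmacy'] (min_width=8, slack=5)
Line 7: ['tomato', 'two'] (min_width=10, slack=3)
Line 8: ['fox', 'any'] (min_width=7, slack=6)
Line 9: ['mineral', 'soft'] (min_width=12, slack=1)
Line 10: ['data', 'security'] (min_width=13, slack=0)

Answer: pharmacy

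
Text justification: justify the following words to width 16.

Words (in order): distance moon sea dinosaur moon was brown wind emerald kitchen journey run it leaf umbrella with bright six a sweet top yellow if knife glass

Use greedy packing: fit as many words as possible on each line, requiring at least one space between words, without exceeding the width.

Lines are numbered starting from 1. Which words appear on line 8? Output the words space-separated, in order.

Line 1: ['distance', 'moon'] (min_width=13, slack=3)
Line 2: ['sea', 'dinosaur'] (min_width=12, slack=4)
Line 3: ['moon', 'was', 'brown'] (min_width=14, slack=2)
Line 4: ['wind', 'emerald'] (min_width=12, slack=4)
Line 5: ['kitchen', 'journey'] (min_width=15, slack=1)
Line 6: ['run', 'it', 'leaf'] (min_width=11, slack=5)
Line 7: ['umbrella', 'with'] (min_width=13, slack=3)
Line 8: ['bright', 'six', 'a'] (min_width=12, slack=4)
Line 9: ['sweet', 'top', 'yellow'] (min_width=16, slack=0)
Line 10: ['if', 'knife', 'glass'] (min_width=14, slack=2)

Answer: bright six a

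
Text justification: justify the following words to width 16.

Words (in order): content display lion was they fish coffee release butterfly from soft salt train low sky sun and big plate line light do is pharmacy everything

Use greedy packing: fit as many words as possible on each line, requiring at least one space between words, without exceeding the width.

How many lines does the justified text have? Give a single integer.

Answer: 11

Derivation:
Line 1: ['content', 'display'] (min_width=15, slack=1)
Line 2: ['lion', 'was', 'they'] (min_width=13, slack=3)
Line 3: ['fish', 'coffee'] (min_width=11, slack=5)
Line 4: ['release'] (min_width=7, slack=9)
Line 5: ['butterfly', 'from'] (min_width=14, slack=2)
Line 6: ['soft', 'salt', 'train'] (min_width=15, slack=1)
Line 7: ['low', 'sky', 'sun', 'and'] (min_width=15, slack=1)
Line 8: ['big', 'plate', 'line'] (min_width=14, slack=2)
Line 9: ['light', 'do', 'is'] (min_width=11, slack=5)
Line 10: ['pharmacy'] (min_width=8, slack=8)
Line 11: ['everything'] (min_width=10, slack=6)
Total lines: 11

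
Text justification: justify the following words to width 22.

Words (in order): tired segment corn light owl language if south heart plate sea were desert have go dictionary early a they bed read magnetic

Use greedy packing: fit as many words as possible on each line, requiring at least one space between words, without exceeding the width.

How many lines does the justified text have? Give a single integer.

Answer: 6

Derivation:
Line 1: ['tired', 'segment', 'corn'] (min_width=18, slack=4)
Line 2: ['light', 'owl', 'language', 'if'] (min_width=21, slack=1)
Line 3: ['south', 'heart', 'plate', 'sea'] (min_width=21, slack=1)
Line 4: ['were', 'desert', 'have', 'go'] (min_width=19, slack=3)
Line 5: ['dictionary', 'early', 'a'] (min_width=18, slack=4)
Line 6: ['they', 'bed', 'read', 'magnetic'] (min_width=22, slack=0)
Total lines: 6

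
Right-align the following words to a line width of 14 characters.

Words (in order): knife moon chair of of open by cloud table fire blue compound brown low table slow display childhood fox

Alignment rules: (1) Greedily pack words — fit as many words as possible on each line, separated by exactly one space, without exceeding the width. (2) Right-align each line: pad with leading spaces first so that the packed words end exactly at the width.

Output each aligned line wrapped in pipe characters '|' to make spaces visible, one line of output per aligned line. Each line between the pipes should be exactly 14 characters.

Line 1: ['knife', 'moon'] (min_width=10, slack=4)
Line 2: ['chair', 'of', 'of'] (min_width=11, slack=3)
Line 3: ['open', 'by', 'cloud'] (min_width=13, slack=1)
Line 4: ['table', 'fire'] (min_width=10, slack=4)
Line 5: ['blue', 'compound'] (min_width=13, slack=1)
Line 6: ['brown', 'low'] (min_width=9, slack=5)
Line 7: ['table', 'slow'] (min_width=10, slack=4)
Line 8: ['display'] (min_width=7, slack=7)
Line 9: ['childhood', 'fox'] (min_width=13, slack=1)

Answer: |    knife moon|
|   chair of of|
| open by cloud|
|    table fire|
| blue compound|
|     brown low|
|    table slow|
|       display|
| childhood fox|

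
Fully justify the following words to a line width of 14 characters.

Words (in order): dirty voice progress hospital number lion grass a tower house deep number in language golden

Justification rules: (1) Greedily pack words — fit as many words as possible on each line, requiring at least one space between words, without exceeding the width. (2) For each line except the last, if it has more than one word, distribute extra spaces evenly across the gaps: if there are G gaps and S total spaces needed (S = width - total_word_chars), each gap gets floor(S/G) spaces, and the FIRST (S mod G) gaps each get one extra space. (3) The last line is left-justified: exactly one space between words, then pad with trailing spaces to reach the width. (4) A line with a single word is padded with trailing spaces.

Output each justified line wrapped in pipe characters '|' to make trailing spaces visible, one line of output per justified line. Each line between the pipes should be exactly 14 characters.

Answer: |dirty    voice|
|progress      |
|hospital      |
|number    lion|
|grass  a tower|
|house     deep|
|number      in|
|language      |
|golden        |

Derivation:
Line 1: ['dirty', 'voice'] (min_width=11, slack=3)
Line 2: ['progress'] (min_width=8, slack=6)
Line 3: ['hospital'] (min_width=8, slack=6)
Line 4: ['number', 'lion'] (min_width=11, slack=3)
Line 5: ['grass', 'a', 'tower'] (min_width=13, slack=1)
Line 6: ['house', 'deep'] (min_width=10, slack=4)
Line 7: ['number', 'in'] (min_width=9, slack=5)
Line 8: ['language'] (min_width=8, slack=6)
Line 9: ['golden'] (min_width=6, slack=8)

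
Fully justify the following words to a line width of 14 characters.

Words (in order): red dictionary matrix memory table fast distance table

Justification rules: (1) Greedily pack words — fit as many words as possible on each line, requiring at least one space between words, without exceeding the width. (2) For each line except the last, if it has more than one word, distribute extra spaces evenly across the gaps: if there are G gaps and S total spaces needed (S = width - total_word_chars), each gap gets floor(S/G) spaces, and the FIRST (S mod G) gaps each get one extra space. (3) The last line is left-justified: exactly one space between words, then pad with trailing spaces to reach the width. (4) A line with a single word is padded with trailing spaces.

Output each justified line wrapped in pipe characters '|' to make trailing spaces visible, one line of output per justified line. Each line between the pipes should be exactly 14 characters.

Line 1: ['red', 'dictionary'] (min_width=14, slack=0)
Line 2: ['matrix', 'memory'] (min_width=13, slack=1)
Line 3: ['table', 'fast'] (min_width=10, slack=4)
Line 4: ['distance', 'table'] (min_width=14, slack=0)

Answer: |red dictionary|
|matrix  memory|
|table     fast|
|distance table|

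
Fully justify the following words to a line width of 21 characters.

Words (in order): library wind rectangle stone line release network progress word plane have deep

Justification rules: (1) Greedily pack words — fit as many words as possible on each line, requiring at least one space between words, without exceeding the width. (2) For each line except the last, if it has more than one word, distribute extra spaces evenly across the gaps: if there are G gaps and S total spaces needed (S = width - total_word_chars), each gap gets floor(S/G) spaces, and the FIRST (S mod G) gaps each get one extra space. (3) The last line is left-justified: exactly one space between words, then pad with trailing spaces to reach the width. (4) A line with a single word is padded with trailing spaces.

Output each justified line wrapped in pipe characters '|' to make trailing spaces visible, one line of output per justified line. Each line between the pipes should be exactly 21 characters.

Answer: |library          wind|
|rectangle  stone line|
|release       network|
|progress  word  plane|
|have deep            |

Derivation:
Line 1: ['library', 'wind'] (min_width=12, slack=9)
Line 2: ['rectangle', 'stone', 'line'] (min_width=20, slack=1)
Line 3: ['release', 'network'] (min_width=15, slack=6)
Line 4: ['progress', 'word', 'plane'] (min_width=19, slack=2)
Line 5: ['have', 'deep'] (min_width=9, slack=12)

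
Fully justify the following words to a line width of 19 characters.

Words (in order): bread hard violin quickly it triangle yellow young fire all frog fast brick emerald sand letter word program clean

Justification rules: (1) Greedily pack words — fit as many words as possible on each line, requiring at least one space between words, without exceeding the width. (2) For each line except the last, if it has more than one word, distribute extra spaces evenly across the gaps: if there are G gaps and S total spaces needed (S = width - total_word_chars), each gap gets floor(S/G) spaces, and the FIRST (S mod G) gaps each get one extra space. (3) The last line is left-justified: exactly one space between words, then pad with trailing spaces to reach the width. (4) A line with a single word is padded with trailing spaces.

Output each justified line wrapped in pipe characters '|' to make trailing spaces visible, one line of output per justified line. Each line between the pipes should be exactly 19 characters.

Line 1: ['bread', 'hard', 'violin'] (min_width=17, slack=2)
Line 2: ['quickly', 'it', 'triangle'] (min_width=19, slack=0)
Line 3: ['yellow', 'young', 'fire'] (min_width=17, slack=2)
Line 4: ['all', 'frog', 'fast', 'brick'] (min_width=19, slack=0)
Line 5: ['emerald', 'sand', 'letter'] (min_width=19, slack=0)
Line 6: ['word', 'program', 'clean'] (min_width=18, slack=1)

Answer: |bread  hard  violin|
|quickly it triangle|
|yellow  young  fire|
|all frog fast brick|
|emerald sand letter|
|word program clean |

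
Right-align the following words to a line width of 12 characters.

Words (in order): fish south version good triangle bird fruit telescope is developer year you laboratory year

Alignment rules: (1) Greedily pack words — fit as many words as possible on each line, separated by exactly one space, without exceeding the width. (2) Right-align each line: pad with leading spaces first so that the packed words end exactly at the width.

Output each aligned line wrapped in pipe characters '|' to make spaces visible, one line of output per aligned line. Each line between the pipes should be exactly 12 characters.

Answer: |  fish south|
|version good|
|    triangle|
|  bird fruit|
|telescope is|
|   developer|
|    year you|
|  laboratory|
|        year|

Derivation:
Line 1: ['fish', 'south'] (min_width=10, slack=2)
Line 2: ['version', 'good'] (min_width=12, slack=0)
Line 3: ['triangle'] (min_width=8, slack=4)
Line 4: ['bird', 'fruit'] (min_width=10, slack=2)
Line 5: ['telescope', 'is'] (min_width=12, slack=0)
Line 6: ['developer'] (min_width=9, slack=3)
Line 7: ['year', 'you'] (min_width=8, slack=4)
Line 8: ['laboratory'] (min_width=10, slack=2)
Line 9: ['year'] (min_width=4, slack=8)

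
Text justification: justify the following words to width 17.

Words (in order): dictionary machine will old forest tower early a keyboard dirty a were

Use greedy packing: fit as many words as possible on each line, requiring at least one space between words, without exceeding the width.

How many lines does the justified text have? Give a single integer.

Answer: 5

Derivation:
Line 1: ['dictionary'] (min_width=10, slack=7)
Line 2: ['machine', 'will', 'old'] (min_width=16, slack=1)
Line 3: ['forest', 'tower'] (min_width=12, slack=5)
Line 4: ['early', 'a', 'keyboard'] (min_width=16, slack=1)
Line 5: ['dirty', 'a', 'were'] (min_width=12, slack=5)
Total lines: 5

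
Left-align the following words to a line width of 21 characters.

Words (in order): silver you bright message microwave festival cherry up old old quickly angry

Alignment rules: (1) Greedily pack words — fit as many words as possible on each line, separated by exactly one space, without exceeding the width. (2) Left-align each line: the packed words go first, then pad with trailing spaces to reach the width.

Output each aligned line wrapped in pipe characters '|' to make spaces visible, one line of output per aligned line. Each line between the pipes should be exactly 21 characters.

Answer: |silver you bright    |
|message microwave    |
|festival cherry up   |
|old old quickly angry|

Derivation:
Line 1: ['silver', 'you', 'bright'] (min_width=17, slack=4)
Line 2: ['message', 'microwave'] (min_width=17, slack=4)
Line 3: ['festival', 'cherry', 'up'] (min_width=18, slack=3)
Line 4: ['old', 'old', 'quickly', 'angry'] (min_width=21, slack=0)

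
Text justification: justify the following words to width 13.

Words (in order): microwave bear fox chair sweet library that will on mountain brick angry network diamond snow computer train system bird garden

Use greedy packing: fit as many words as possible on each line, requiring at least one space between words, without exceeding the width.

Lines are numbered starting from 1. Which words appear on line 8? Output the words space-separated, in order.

Line 1: ['microwave'] (min_width=9, slack=4)
Line 2: ['bear', 'fox'] (min_width=8, slack=5)
Line 3: ['chair', 'sweet'] (min_width=11, slack=2)
Line 4: ['library', 'that'] (min_width=12, slack=1)
Line 5: ['will', 'on'] (min_width=7, slack=6)
Line 6: ['mountain'] (min_width=8, slack=5)
Line 7: ['brick', 'angry'] (min_width=11, slack=2)
Line 8: ['network'] (min_width=7, slack=6)
Line 9: ['diamond', 'snow'] (min_width=12, slack=1)
Line 10: ['computer'] (min_width=8, slack=5)
Line 11: ['train', 'system'] (min_width=12, slack=1)
Line 12: ['bird', 'garden'] (min_width=11, slack=2)

Answer: network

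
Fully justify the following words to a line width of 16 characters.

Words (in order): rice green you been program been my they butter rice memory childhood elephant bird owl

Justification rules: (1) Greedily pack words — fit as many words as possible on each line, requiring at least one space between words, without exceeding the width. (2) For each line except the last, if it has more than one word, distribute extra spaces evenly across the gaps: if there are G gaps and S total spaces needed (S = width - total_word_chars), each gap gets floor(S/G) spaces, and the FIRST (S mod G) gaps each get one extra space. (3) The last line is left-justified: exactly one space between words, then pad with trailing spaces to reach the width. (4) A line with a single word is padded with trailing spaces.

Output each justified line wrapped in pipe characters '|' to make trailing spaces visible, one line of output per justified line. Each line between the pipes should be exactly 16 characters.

Line 1: ['rice', 'green', 'you'] (min_width=14, slack=2)
Line 2: ['been', 'program'] (min_width=12, slack=4)
Line 3: ['been', 'my', 'they'] (min_width=12, slack=4)
Line 4: ['butter', 'rice'] (min_width=11, slack=5)
Line 5: ['memory', 'childhood'] (min_width=16, slack=0)
Line 6: ['elephant', 'bird'] (min_width=13, slack=3)
Line 7: ['owl'] (min_width=3, slack=13)

Answer: |rice  green  you|
|been     program|
|been   my   they|
|butter      rice|
|memory childhood|
|elephant    bird|
|owl             |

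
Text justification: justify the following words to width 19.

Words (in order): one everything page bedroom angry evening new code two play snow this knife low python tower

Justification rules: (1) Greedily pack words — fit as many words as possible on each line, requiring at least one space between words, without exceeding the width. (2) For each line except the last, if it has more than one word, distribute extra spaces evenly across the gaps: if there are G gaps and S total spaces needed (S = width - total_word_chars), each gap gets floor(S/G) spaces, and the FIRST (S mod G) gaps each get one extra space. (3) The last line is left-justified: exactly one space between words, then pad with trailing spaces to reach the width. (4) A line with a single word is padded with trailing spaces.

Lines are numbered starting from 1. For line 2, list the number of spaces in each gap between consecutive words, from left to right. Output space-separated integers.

Line 1: ['one', 'everything', 'page'] (min_width=19, slack=0)
Line 2: ['bedroom', 'angry'] (min_width=13, slack=6)
Line 3: ['evening', 'new', 'code'] (min_width=16, slack=3)
Line 4: ['two', 'play', 'snow', 'this'] (min_width=18, slack=1)
Line 5: ['knife', 'low', 'python'] (min_width=16, slack=3)
Line 6: ['tower'] (min_width=5, slack=14)

Answer: 7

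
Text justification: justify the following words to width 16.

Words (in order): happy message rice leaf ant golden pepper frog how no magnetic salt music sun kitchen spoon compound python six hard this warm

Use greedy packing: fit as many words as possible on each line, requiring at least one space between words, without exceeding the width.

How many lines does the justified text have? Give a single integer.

Line 1: ['happy', 'message'] (min_width=13, slack=3)
Line 2: ['rice', 'leaf', 'ant'] (min_width=13, slack=3)
Line 3: ['golden', 'pepper'] (min_width=13, slack=3)
Line 4: ['frog', 'how', 'no'] (min_width=11, slack=5)
Line 5: ['magnetic', 'salt'] (min_width=13, slack=3)
Line 6: ['music', 'sun'] (min_width=9, slack=7)
Line 7: ['kitchen', 'spoon'] (min_width=13, slack=3)
Line 8: ['compound', 'python'] (min_width=15, slack=1)
Line 9: ['six', 'hard', 'this'] (min_width=13, slack=3)
Line 10: ['warm'] (min_width=4, slack=12)
Total lines: 10

Answer: 10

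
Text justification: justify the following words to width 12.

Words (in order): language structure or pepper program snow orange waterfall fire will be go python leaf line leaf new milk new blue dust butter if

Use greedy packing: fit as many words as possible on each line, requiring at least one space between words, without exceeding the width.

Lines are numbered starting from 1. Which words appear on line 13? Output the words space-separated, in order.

Answer: butter if

Derivation:
Line 1: ['language'] (min_width=8, slack=4)
Line 2: ['structure', 'or'] (min_width=12, slack=0)
Line 3: ['pepper'] (min_width=6, slack=6)
Line 4: ['program', 'snow'] (min_width=12, slack=0)
Line 5: ['orange'] (min_width=6, slack=6)
Line 6: ['waterfall'] (min_width=9, slack=3)
Line 7: ['fire', 'will', 'be'] (min_width=12, slack=0)
Line 8: ['go', 'python'] (min_width=9, slack=3)
Line 9: ['leaf', 'line'] (min_width=9, slack=3)
Line 10: ['leaf', 'new'] (min_width=8, slack=4)
Line 11: ['milk', 'new'] (min_width=8, slack=4)
Line 12: ['blue', 'dust'] (min_width=9, slack=3)
Line 13: ['butter', 'if'] (min_width=9, slack=3)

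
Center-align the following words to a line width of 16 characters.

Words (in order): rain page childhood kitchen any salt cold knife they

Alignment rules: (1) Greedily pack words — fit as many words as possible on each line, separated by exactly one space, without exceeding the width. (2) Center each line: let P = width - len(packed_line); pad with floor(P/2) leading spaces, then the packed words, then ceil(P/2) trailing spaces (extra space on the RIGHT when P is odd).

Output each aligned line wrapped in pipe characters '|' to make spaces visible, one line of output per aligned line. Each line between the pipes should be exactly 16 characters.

Line 1: ['rain', 'page'] (min_width=9, slack=7)
Line 2: ['childhood'] (min_width=9, slack=7)
Line 3: ['kitchen', 'any', 'salt'] (min_width=16, slack=0)
Line 4: ['cold', 'knife', 'they'] (min_width=15, slack=1)

Answer: |   rain page    |
|   childhood    |
|kitchen any salt|
|cold knife they |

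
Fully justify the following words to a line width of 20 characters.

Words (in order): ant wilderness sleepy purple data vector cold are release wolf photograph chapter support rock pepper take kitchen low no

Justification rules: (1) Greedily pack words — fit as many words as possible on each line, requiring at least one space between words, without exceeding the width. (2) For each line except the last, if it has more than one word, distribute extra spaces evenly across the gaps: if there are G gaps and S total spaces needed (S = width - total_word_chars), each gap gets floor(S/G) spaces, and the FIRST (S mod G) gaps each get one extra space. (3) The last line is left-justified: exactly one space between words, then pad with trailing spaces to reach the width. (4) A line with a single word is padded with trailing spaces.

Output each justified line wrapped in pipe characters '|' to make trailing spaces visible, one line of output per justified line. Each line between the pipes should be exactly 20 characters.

Answer: |ant       wilderness|
|sleepy  purple  data|
|vector    cold   are|
|release         wolf|
|photograph   chapter|
|support  rock pepper|
|take kitchen low no |

Derivation:
Line 1: ['ant', 'wilderness'] (min_width=14, slack=6)
Line 2: ['sleepy', 'purple', 'data'] (min_width=18, slack=2)
Line 3: ['vector', 'cold', 'are'] (min_width=15, slack=5)
Line 4: ['release', 'wolf'] (min_width=12, slack=8)
Line 5: ['photograph', 'chapter'] (min_width=18, slack=2)
Line 6: ['support', 'rock', 'pepper'] (min_width=19, slack=1)
Line 7: ['take', 'kitchen', 'low', 'no'] (min_width=19, slack=1)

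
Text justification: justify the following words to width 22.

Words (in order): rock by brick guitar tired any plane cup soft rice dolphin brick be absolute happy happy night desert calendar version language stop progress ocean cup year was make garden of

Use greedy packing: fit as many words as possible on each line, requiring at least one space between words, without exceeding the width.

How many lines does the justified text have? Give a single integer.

Line 1: ['rock', 'by', 'brick', 'guitar'] (min_width=20, slack=2)
Line 2: ['tired', 'any', 'plane', 'cup'] (min_width=19, slack=3)
Line 3: ['soft', 'rice', 'dolphin'] (min_width=17, slack=5)
Line 4: ['brick', 'be', 'absolute'] (min_width=17, slack=5)
Line 5: ['happy', 'happy', 'night'] (min_width=17, slack=5)
Line 6: ['desert', 'calendar'] (min_width=15, slack=7)
Line 7: ['version', 'language', 'stop'] (min_width=21, slack=1)
Line 8: ['progress', 'ocean', 'cup'] (min_width=18, slack=4)
Line 9: ['year', 'was', 'make', 'garden'] (min_width=20, slack=2)
Line 10: ['of'] (min_width=2, slack=20)
Total lines: 10

Answer: 10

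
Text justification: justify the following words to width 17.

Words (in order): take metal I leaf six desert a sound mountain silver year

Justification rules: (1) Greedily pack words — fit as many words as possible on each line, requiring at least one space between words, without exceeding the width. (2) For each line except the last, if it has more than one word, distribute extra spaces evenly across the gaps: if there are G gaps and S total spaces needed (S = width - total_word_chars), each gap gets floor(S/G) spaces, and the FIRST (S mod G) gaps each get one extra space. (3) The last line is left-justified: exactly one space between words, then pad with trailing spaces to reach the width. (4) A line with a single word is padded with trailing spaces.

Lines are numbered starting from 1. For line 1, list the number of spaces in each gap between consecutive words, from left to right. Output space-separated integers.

Answer: 1 1 1

Derivation:
Line 1: ['take', 'metal', 'I', 'leaf'] (min_width=17, slack=0)
Line 2: ['six', 'desert', 'a'] (min_width=12, slack=5)
Line 3: ['sound', 'mountain'] (min_width=14, slack=3)
Line 4: ['silver', 'year'] (min_width=11, slack=6)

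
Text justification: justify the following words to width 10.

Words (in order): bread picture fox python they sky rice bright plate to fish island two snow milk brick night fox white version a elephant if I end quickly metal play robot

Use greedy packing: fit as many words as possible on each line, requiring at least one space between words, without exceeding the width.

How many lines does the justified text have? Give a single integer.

Answer: 19

Derivation:
Line 1: ['bread'] (min_width=5, slack=5)
Line 2: ['picture'] (min_width=7, slack=3)
Line 3: ['fox', 'python'] (min_width=10, slack=0)
Line 4: ['they', 'sky'] (min_width=8, slack=2)
Line 5: ['rice'] (min_width=4, slack=6)
Line 6: ['bright'] (min_width=6, slack=4)
Line 7: ['plate', 'to'] (min_width=8, slack=2)
Line 8: ['fish'] (min_width=4, slack=6)
Line 9: ['island', 'two'] (min_width=10, slack=0)
Line 10: ['snow', 'milk'] (min_width=9, slack=1)
Line 11: ['brick'] (min_width=5, slack=5)
Line 12: ['night', 'fox'] (min_width=9, slack=1)
Line 13: ['white'] (min_width=5, slack=5)
Line 14: ['version', 'a'] (min_width=9, slack=1)
Line 15: ['elephant'] (min_width=8, slack=2)
Line 16: ['if', 'I', 'end'] (min_width=8, slack=2)
Line 17: ['quickly'] (min_width=7, slack=3)
Line 18: ['metal', 'play'] (min_width=10, slack=0)
Line 19: ['robot'] (min_width=5, slack=5)
Total lines: 19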